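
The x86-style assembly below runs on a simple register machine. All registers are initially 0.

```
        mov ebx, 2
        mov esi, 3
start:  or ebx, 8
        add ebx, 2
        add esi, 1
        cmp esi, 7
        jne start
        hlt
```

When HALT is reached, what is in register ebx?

26

ebx=2
esi=3
ebx=2|8=10
ebx=10+2=12
esi=3+1=4
cmp esi, 7  (cmp 4,7)
jne start: taken
ebx=12|8=12
ebx=12+2=14
esi=4+1=5
cmp esi, 7  (cmp 5,7)
jne start: taken
ebx=14|8=14
ebx=14+2=16
esi=5+1=6
cmp esi, 7  (cmp 6,7)
jne start: taken
ebx=16|8=24
ebx=24+2=26
esi=6+1=7
cmp esi, 7  (cmp 7,7)
jne start: not taken
halt.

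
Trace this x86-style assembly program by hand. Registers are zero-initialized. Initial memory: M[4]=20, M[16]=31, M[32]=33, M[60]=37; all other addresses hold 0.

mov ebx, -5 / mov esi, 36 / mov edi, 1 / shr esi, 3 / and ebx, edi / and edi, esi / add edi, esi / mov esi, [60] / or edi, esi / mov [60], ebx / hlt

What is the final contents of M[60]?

mov ebx, -5 → ebx=-5
mov esi, 36 → esi=36
mov edi, 1 → edi=1
shr esi, 3 → esi=36>>3=4
and ebx, edi → ebx=(-5)&1=1
and edi, esi → edi=1&4=0
add edi, esi → edi=0+4=4
mov esi, [60] → esi=M[60]=37
or edi, esi → edi=4|37=37
mov [60], ebx → M[60]=1
halt.

1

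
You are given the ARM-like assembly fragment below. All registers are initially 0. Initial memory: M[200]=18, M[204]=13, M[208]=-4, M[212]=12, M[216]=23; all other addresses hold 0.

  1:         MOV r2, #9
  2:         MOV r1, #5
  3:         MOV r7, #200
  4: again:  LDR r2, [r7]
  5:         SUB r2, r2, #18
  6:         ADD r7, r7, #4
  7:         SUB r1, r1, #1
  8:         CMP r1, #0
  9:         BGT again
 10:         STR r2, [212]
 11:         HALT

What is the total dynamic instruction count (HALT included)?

after MOV r2, #9: r2=9
after MOV r1, #5: r1=5
after MOV r7, #200: r7=200
after LDR r2, [r7]: r2=M[200]=18
after SUB r2, r2, #18: r2=18-18=0
after ADD r7, r7, #4: r7=200+4=204
after SUB r1, r1, #1: r1=5-1=4
CMP r1, #0  (cmp 4,0)
BGT again: taken
after LDR r2, [r7]: r2=M[204]=13
after SUB r2, r2, #18: r2=13-18=-5
after ADD r7, r7, #4: r7=204+4=208
after SUB r1, r1, #1: r1=4-1=3
CMP r1, #0  (cmp 3,0)
BGT again: taken
after LDR r2, [r7]: r2=M[208]=-4
after SUB r2, r2, #18: r2=(-4)-18=-22
after ADD r7, r7, #4: r7=208+4=212
after SUB r1, r1, #1: r1=3-1=2
CMP r1, #0  (cmp 2,0)
BGT again: taken
after LDR r2, [r7]: r2=M[212]=12
after SUB r2, r2, #18: r2=12-18=-6
after ADD r7, r7, #4: r7=212+4=216
after SUB r1, r1, #1: r1=2-1=1
CMP r1, #0  (cmp 1,0)
BGT again: taken
after LDR r2, [r7]: r2=M[216]=23
after SUB r2, r2, #18: r2=23-18=5
after ADD r7, r7, #4: r7=216+4=220
after SUB r1, r1, #1: r1=1-1=0
CMP r1, #0  (cmp 0,0)
BGT again: not taken
STR r2, [212] → M[212]=5
halt.
Total executed instructions: 35.

35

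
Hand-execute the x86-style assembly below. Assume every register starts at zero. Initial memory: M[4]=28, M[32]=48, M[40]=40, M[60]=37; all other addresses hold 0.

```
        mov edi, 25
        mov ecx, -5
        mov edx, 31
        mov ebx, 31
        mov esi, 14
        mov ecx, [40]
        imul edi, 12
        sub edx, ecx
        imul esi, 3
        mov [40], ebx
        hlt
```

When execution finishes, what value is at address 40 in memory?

after mov edi, 25: edi=25
after mov ecx, -5: ecx=-5
after mov edx, 31: edx=31
after mov ebx, 31: ebx=31
after mov esi, 14: esi=14
after mov ecx, [40]: ecx=M[40]=40
after imul edi, 12: edi=25*12=300
after sub edx, ecx: edx=31-40=-9
after imul esi, 3: esi=14*3=42
mov [40], ebx → M[40]=31
halt.

31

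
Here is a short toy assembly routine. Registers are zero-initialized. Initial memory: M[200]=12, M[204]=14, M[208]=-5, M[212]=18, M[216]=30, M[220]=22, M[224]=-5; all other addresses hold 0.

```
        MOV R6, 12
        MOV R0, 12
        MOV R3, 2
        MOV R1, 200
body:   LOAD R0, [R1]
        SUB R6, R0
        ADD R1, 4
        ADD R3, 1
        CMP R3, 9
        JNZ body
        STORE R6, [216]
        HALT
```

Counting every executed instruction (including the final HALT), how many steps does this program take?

R6=12
R0=12
R3=2
R1=200
R0=M[200]=12
R6=12-12=0
R1=200+4=204
R3=2+1=3
CMP R3, 9  (cmp 3,9)
JNZ body: taken
R0=M[204]=14
R6=0-14=-14
R1=204+4=208
R3=3+1=4
CMP R3, 9  (cmp 4,9)
JNZ body: taken
R0=M[208]=-5
R6=(-14)-(-5)=-9
R1=208+4=212
R3=4+1=5
CMP R3, 9  (cmp 5,9)
JNZ body: taken
R0=M[212]=18
R6=(-9)-18=-27
R1=212+4=216
R3=5+1=6
CMP R3, 9  (cmp 6,9)
JNZ body: taken
R0=M[216]=30
R6=(-27)-30=-57
R1=216+4=220
R3=6+1=7
CMP R3, 9  (cmp 7,9)
JNZ body: taken
R0=M[220]=22
R6=(-57)-22=-79
R1=220+4=224
R3=7+1=8
CMP R3, 9  (cmp 8,9)
JNZ body: taken
R0=M[224]=-5
R6=(-79)-(-5)=-74
R1=224+4=228
R3=8+1=9
CMP R3, 9  (cmp 9,9)
JNZ body: not taken
STORE R6, [216] → M[216]=-74
halt.
Total executed instructions: 48.

48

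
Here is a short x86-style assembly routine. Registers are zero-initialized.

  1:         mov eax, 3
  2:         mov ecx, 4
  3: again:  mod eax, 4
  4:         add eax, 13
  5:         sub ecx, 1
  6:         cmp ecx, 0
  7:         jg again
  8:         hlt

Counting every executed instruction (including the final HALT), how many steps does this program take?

eax=3
ecx=4
eax=3%4=3
eax=3+13=16
ecx=4-1=3
cmp ecx, 0  (cmp 3,0)
jg again: taken
eax=16%4=0
eax=0+13=13
ecx=3-1=2
cmp ecx, 0  (cmp 2,0)
jg again: taken
eax=13%4=1
eax=1+13=14
ecx=2-1=1
cmp ecx, 0  (cmp 1,0)
jg again: taken
eax=14%4=2
eax=2+13=15
ecx=1-1=0
cmp ecx, 0  (cmp 0,0)
jg again: not taken
halt.
Total executed instructions: 23.

23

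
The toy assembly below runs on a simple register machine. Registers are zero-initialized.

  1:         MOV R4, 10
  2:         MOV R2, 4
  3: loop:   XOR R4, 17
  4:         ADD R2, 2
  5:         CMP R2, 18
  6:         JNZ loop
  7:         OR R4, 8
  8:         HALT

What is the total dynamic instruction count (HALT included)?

32

R4=10
R2=4
R4=10^17=27
R2=4+2=6
CMP R2, 18  (cmp 6,18)
JNZ loop: taken
R4=27^17=10
R2=6+2=8
CMP R2, 18  (cmp 8,18)
JNZ loop: taken
R4=10^17=27
R2=8+2=10
CMP R2, 18  (cmp 10,18)
JNZ loop: taken
R4=27^17=10
R2=10+2=12
CMP R2, 18  (cmp 12,18)
JNZ loop: taken
R4=10^17=27
R2=12+2=14
CMP R2, 18  (cmp 14,18)
JNZ loop: taken
R4=27^17=10
R2=14+2=16
CMP R2, 18  (cmp 16,18)
JNZ loop: taken
R4=10^17=27
R2=16+2=18
CMP R2, 18  (cmp 18,18)
JNZ loop: not taken
R4=27|8=27
halt.
Total executed instructions: 32.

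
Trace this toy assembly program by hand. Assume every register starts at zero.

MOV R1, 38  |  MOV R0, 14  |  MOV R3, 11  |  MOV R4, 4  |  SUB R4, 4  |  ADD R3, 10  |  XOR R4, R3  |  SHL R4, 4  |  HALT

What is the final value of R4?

after MOV R1, 38: R1=38
after MOV R0, 14: R0=14
after MOV R3, 11: R3=11
after MOV R4, 4: R4=4
after SUB R4, 4: R4=4-4=0
after ADD R3, 10: R3=11+10=21
after XOR R4, R3: R4=0^21=21
after SHL R4, 4: R4=21<<4=336
halt.

336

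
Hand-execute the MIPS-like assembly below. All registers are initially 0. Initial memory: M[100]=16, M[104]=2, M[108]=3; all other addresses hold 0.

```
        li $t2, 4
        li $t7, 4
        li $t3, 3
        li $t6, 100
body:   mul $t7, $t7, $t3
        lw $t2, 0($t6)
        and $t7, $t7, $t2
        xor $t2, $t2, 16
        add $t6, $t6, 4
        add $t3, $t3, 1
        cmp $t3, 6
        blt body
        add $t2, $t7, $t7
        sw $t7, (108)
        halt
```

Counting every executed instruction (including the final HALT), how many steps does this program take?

31

li $t2, 4 → $t2=4
li $t7, 4 → $t7=4
li $t3, 3 → $t3=3
li $t6, 100 → $t6=100
mul $t7, $t7, $t3 → $t7=4*3=12
lw $t2, 0($t6) → $t2=M[100]=16
and $t7, $t7, $t2 → $t7=12&16=0
xor $t2, $t2, 16 → $t2=16^16=0
add $t6, $t6, 4 → $t6=100+4=104
add $t3, $t3, 1 → $t3=3+1=4
cmp $t3, 6  (cmp 4,6)
blt body: taken
mul $t7, $t7, $t3 → $t7=0*4=0
lw $t2, 0($t6) → $t2=M[104]=2
and $t7, $t7, $t2 → $t7=0&2=0
xor $t2, $t2, 16 → $t2=2^16=18
add $t6, $t6, 4 → $t6=104+4=108
add $t3, $t3, 1 → $t3=4+1=5
cmp $t3, 6  (cmp 5,6)
blt body: taken
mul $t7, $t7, $t3 → $t7=0*5=0
lw $t2, 0($t6) → $t2=M[108]=3
and $t7, $t7, $t2 → $t7=0&3=0
xor $t2, $t2, 16 → $t2=3^16=19
add $t6, $t6, 4 → $t6=108+4=112
add $t3, $t3, 1 → $t3=5+1=6
cmp $t3, 6  (cmp 6,6)
blt body: not taken
add $t2, $t7, $t7 → $t2=0+0=0
sw $t7, (108) → M[108]=0
halt.
Total executed instructions: 31.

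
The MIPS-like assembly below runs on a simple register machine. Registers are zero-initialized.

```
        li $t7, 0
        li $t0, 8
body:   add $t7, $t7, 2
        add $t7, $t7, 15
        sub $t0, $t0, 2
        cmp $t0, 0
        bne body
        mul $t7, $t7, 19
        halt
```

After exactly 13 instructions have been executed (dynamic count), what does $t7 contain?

36

li $t7, 0 → $t7=0
li $t0, 8 → $t0=8
add $t7, $t7, 2 → $t7=0+2=2
add $t7, $t7, 15 → $t7=2+15=17
sub $t0, $t0, 2 → $t0=8-2=6
cmp $t0, 0  (cmp 6,0)
bne body: taken
add $t7, $t7, 2 → $t7=17+2=19
add $t7, $t7, 15 → $t7=19+15=34
sub $t0, $t0, 2 → $t0=6-2=4
cmp $t0, 0  (cmp 4,0)
bne body: taken
add $t7, $t7, 2 → $t7=34+2=36
After step 13: $t7 = 36.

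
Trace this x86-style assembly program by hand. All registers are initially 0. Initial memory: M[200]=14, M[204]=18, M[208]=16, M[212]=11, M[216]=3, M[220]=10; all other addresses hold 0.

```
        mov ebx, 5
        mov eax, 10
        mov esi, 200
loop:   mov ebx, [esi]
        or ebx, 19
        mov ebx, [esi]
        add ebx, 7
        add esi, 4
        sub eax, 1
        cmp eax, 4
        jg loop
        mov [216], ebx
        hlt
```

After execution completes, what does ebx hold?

17

mov ebx, 5 → ebx=5
mov eax, 10 → eax=10
mov esi, 200 → esi=200
mov ebx, [esi] → ebx=M[200]=14
or ebx, 19 → ebx=14|19=31
mov ebx, [esi] → ebx=M[200]=14
add ebx, 7 → ebx=14+7=21
add esi, 4 → esi=200+4=204
sub eax, 1 → eax=10-1=9
cmp eax, 4  (cmp 9,4)
jg loop: taken
mov ebx, [esi] → ebx=M[204]=18
or ebx, 19 → ebx=18|19=19
mov ebx, [esi] → ebx=M[204]=18
add ebx, 7 → ebx=18+7=25
add esi, 4 → esi=204+4=208
sub eax, 1 → eax=9-1=8
cmp eax, 4  (cmp 8,4)
jg loop: taken
mov ebx, [esi] → ebx=M[208]=16
or ebx, 19 → ebx=16|19=19
mov ebx, [esi] → ebx=M[208]=16
add ebx, 7 → ebx=16+7=23
add esi, 4 → esi=208+4=212
sub eax, 1 → eax=8-1=7
cmp eax, 4  (cmp 7,4)
jg loop: taken
mov ebx, [esi] → ebx=M[212]=11
or ebx, 19 → ebx=11|19=27
mov ebx, [esi] → ebx=M[212]=11
add ebx, 7 → ebx=11+7=18
add esi, 4 → esi=212+4=216
sub eax, 1 → eax=7-1=6
cmp eax, 4  (cmp 6,4)
jg loop: taken
mov ebx, [esi] → ebx=M[216]=3
or ebx, 19 → ebx=3|19=19
mov ebx, [esi] → ebx=M[216]=3
add ebx, 7 → ebx=3+7=10
add esi, 4 → esi=216+4=220
sub eax, 1 → eax=6-1=5
cmp eax, 4  (cmp 5,4)
jg loop: taken
mov ebx, [esi] → ebx=M[220]=10
or ebx, 19 → ebx=10|19=27
mov ebx, [esi] → ebx=M[220]=10
add ebx, 7 → ebx=10+7=17
add esi, 4 → esi=220+4=224
sub eax, 1 → eax=5-1=4
cmp eax, 4  (cmp 4,4)
jg loop: not taken
mov [216], ebx → M[216]=17
halt.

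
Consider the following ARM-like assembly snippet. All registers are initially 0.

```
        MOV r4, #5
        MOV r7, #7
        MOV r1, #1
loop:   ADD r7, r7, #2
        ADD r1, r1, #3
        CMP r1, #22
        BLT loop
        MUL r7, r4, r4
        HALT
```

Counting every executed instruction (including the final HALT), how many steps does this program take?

33

MOV r4, #5 → r4=5
MOV r7, #7 → r7=7
MOV r1, #1 → r1=1
ADD r7, r7, #2 → r7=7+2=9
ADD r1, r1, #3 → r1=1+3=4
CMP r1, #22  (cmp 4,22)
BLT loop: taken
ADD r7, r7, #2 → r7=9+2=11
ADD r1, r1, #3 → r1=4+3=7
CMP r1, #22  (cmp 7,22)
BLT loop: taken
ADD r7, r7, #2 → r7=11+2=13
ADD r1, r1, #3 → r1=7+3=10
CMP r1, #22  (cmp 10,22)
BLT loop: taken
ADD r7, r7, #2 → r7=13+2=15
ADD r1, r1, #3 → r1=10+3=13
CMP r1, #22  (cmp 13,22)
BLT loop: taken
ADD r7, r7, #2 → r7=15+2=17
ADD r1, r1, #3 → r1=13+3=16
CMP r1, #22  (cmp 16,22)
BLT loop: taken
ADD r7, r7, #2 → r7=17+2=19
ADD r1, r1, #3 → r1=16+3=19
CMP r1, #22  (cmp 19,22)
BLT loop: taken
ADD r7, r7, #2 → r7=19+2=21
ADD r1, r1, #3 → r1=19+3=22
CMP r1, #22  (cmp 22,22)
BLT loop: not taken
MUL r7, r4, r4 → r7=5*5=25
halt.
Total executed instructions: 33.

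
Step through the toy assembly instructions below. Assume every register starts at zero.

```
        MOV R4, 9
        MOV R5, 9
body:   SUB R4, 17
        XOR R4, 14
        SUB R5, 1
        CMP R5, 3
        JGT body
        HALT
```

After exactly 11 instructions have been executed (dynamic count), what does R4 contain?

-21

after MOV R4, 9: R4=9
after MOV R5, 9: R5=9
after SUB R4, 17: R4=9-17=-8
after XOR R4, 14: R4=(-8)^14=-10
after SUB R5, 1: R5=9-1=8
CMP R5, 3  (cmp 8,3)
JGT body: taken
after SUB R4, 17: R4=(-10)-17=-27
after XOR R4, 14: R4=(-27)^14=-21
after SUB R5, 1: R5=8-1=7
CMP R5, 3  (cmp 7,3)
After step 11: R4 = -21.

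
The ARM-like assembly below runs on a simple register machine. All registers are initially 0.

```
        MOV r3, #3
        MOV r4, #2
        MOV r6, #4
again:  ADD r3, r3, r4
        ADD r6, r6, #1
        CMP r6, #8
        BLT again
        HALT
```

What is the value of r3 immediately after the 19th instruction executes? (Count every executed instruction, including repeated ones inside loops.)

11

MOV r3, #3 → r3=3
MOV r4, #2 → r4=2
MOV r6, #4 → r6=4
ADD r3, r3, r4 → r3=3+2=5
ADD r6, r6, #1 → r6=4+1=5
CMP r6, #8  (cmp 5,8)
BLT again: taken
ADD r3, r3, r4 → r3=5+2=7
ADD r6, r6, #1 → r6=5+1=6
CMP r6, #8  (cmp 6,8)
BLT again: taken
ADD r3, r3, r4 → r3=7+2=9
ADD r6, r6, #1 → r6=6+1=7
CMP r6, #8  (cmp 7,8)
BLT again: taken
ADD r3, r3, r4 → r3=9+2=11
ADD r6, r6, #1 → r6=7+1=8
CMP r6, #8  (cmp 8,8)
BLT again: not taken
After step 19: r3 = 11.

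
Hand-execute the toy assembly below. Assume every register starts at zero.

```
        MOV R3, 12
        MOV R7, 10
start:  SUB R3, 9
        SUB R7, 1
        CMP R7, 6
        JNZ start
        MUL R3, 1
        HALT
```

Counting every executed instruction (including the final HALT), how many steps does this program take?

20

after MOV R3, 12: R3=12
after MOV R7, 10: R7=10
after SUB R3, 9: R3=12-9=3
after SUB R7, 1: R7=10-1=9
CMP R7, 6  (cmp 9,6)
JNZ start: taken
after SUB R3, 9: R3=3-9=-6
after SUB R7, 1: R7=9-1=8
CMP R7, 6  (cmp 8,6)
JNZ start: taken
after SUB R3, 9: R3=(-6)-9=-15
after SUB R7, 1: R7=8-1=7
CMP R7, 6  (cmp 7,6)
JNZ start: taken
after SUB R3, 9: R3=(-15)-9=-24
after SUB R7, 1: R7=7-1=6
CMP R7, 6  (cmp 6,6)
JNZ start: not taken
after MUL R3, 1: R3=(-24)*1=-24
halt.
Total executed instructions: 20.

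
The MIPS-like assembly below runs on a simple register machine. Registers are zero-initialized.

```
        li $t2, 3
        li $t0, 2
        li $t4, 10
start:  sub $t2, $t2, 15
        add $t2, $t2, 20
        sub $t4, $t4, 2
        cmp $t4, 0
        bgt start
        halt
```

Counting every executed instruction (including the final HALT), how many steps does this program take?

li $t2, 3 → $t2=3
li $t0, 2 → $t0=2
li $t4, 10 → $t4=10
sub $t2, $t2, 15 → $t2=3-15=-12
add $t2, $t2, 20 → $t2=(-12)+20=8
sub $t4, $t4, 2 → $t4=10-2=8
cmp $t4, 0  (cmp 8,0)
bgt start: taken
sub $t2, $t2, 15 → $t2=8-15=-7
add $t2, $t2, 20 → $t2=(-7)+20=13
sub $t4, $t4, 2 → $t4=8-2=6
cmp $t4, 0  (cmp 6,0)
bgt start: taken
sub $t2, $t2, 15 → $t2=13-15=-2
add $t2, $t2, 20 → $t2=(-2)+20=18
sub $t4, $t4, 2 → $t4=6-2=4
cmp $t4, 0  (cmp 4,0)
bgt start: taken
sub $t2, $t2, 15 → $t2=18-15=3
add $t2, $t2, 20 → $t2=3+20=23
sub $t4, $t4, 2 → $t4=4-2=2
cmp $t4, 0  (cmp 2,0)
bgt start: taken
sub $t2, $t2, 15 → $t2=23-15=8
add $t2, $t2, 20 → $t2=8+20=28
sub $t4, $t4, 2 → $t4=2-2=0
cmp $t4, 0  (cmp 0,0)
bgt start: not taken
halt.
Total executed instructions: 29.

29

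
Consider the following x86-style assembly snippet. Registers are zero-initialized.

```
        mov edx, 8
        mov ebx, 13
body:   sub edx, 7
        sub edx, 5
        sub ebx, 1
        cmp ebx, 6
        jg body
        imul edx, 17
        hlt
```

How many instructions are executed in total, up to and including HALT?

39

after mov edx, 8: edx=8
after mov ebx, 13: ebx=13
after sub edx, 7: edx=8-7=1
after sub edx, 5: edx=1-5=-4
after sub ebx, 1: ebx=13-1=12
cmp ebx, 6  (cmp 12,6)
jg body: taken
after sub edx, 7: edx=(-4)-7=-11
after sub edx, 5: edx=(-11)-5=-16
after sub ebx, 1: ebx=12-1=11
cmp ebx, 6  (cmp 11,6)
jg body: taken
after sub edx, 7: edx=(-16)-7=-23
after sub edx, 5: edx=(-23)-5=-28
after sub ebx, 1: ebx=11-1=10
cmp ebx, 6  (cmp 10,6)
jg body: taken
after sub edx, 7: edx=(-28)-7=-35
after sub edx, 5: edx=(-35)-5=-40
after sub ebx, 1: ebx=10-1=9
cmp ebx, 6  (cmp 9,6)
jg body: taken
after sub edx, 7: edx=(-40)-7=-47
after sub edx, 5: edx=(-47)-5=-52
after sub ebx, 1: ebx=9-1=8
cmp ebx, 6  (cmp 8,6)
jg body: taken
after sub edx, 7: edx=(-52)-7=-59
after sub edx, 5: edx=(-59)-5=-64
after sub ebx, 1: ebx=8-1=7
cmp ebx, 6  (cmp 7,6)
jg body: taken
after sub edx, 7: edx=(-64)-7=-71
after sub edx, 5: edx=(-71)-5=-76
after sub ebx, 1: ebx=7-1=6
cmp ebx, 6  (cmp 6,6)
jg body: not taken
after imul edx, 17: edx=(-76)*17=-1292
halt.
Total executed instructions: 39.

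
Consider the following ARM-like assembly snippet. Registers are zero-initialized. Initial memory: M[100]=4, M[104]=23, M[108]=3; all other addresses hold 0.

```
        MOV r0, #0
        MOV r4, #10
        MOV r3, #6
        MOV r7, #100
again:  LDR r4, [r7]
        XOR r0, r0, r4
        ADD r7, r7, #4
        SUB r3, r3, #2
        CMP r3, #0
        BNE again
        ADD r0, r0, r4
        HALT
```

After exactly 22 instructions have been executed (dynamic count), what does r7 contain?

112

after MOV r0, #0: r0=0
after MOV r4, #10: r4=10
after MOV r3, #6: r3=6
after MOV r7, #100: r7=100
after LDR r4, [r7]: r4=M[100]=4
after XOR r0, r0, r4: r0=0^4=4
after ADD r7, r7, #4: r7=100+4=104
after SUB r3, r3, #2: r3=6-2=4
CMP r3, #0  (cmp 4,0)
BNE again: taken
after LDR r4, [r7]: r4=M[104]=23
after XOR r0, r0, r4: r0=4^23=19
after ADD r7, r7, #4: r7=104+4=108
after SUB r3, r3, #2: r3=4-2=2
CMP r3, #0  (cmp 2,0)
BNE again: taken
after LDR r4, [r7]: r4=M[108]=3
after XOR r0, r0, r4: r0=19^3=16
after ADD r7, r7, #4: r7=108+4=112
after SUB r3, r3, #2: r3=2-2=0
CMP r3, #0  (cmp 0,0)
BNE again: not taken
After step 22: r7 = 112.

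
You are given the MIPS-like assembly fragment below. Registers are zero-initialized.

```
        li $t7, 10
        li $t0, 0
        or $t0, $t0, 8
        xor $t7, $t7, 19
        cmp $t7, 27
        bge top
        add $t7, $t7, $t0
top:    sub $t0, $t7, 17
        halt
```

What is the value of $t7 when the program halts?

33

after li $t7, 10: $t7=10
after li $t0, 0: $t0=0
after or $t0, $t0, 8: $t0=0|8=8
after xor $t7, $t7, 19: $t7=10^19=25
cmp $t7, 27  (cmp 25,27)
bge top: not taken
after add $t7, $t7, $t0: $t7=25+8=33
after sub $t0, $t7, 17: $t0=33-17=16
halt.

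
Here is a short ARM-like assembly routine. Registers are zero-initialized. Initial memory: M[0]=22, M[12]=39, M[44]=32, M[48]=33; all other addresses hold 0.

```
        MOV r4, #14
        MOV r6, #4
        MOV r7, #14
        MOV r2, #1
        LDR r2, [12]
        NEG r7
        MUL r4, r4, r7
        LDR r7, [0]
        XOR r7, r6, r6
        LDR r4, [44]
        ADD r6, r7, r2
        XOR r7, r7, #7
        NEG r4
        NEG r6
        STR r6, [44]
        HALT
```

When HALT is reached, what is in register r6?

-39

after MOV r4, #14: r4=14
after MOV r6, #4: r6=4
after MOV r7, #14: r7=14
after MOV r2, #1: r2=1
after LDR r2, [12]: r2=M[12]=39
after NEG r7: r7=-(14)=-14
after MUL r4, r4, r7: r4=14*(-14)=-196
after LDR r7, [0]: r7=M[0]=22
after XOR r7, r6, r6: r7=4^4=0
after LDR r4, [44]: r4=M[44]=32
after ADD r6, r7, r2: r6=0+39=39
after XOR r7, r7, #7: r7=0^7=7
after NEG r4: r4=-(32)=-32
after NEG r6: r6=-(39)=-39
STR r6, [44] → M[44]=-39
halt.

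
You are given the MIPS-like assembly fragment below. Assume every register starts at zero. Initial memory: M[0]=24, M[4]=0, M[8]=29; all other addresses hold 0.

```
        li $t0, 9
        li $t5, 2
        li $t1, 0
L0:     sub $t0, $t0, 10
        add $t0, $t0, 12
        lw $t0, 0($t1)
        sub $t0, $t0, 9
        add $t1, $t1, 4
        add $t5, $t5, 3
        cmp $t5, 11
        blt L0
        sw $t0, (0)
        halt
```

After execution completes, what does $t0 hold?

$t0=9
$t5=2
$t1=0
$t0=9-10=-1
$t0=(-1)+12=11
$t0=M[0]=24
$t0=24-9=15
$t1=0+4=4
$t5=2+3=5
cmp $t5, 11  (cmp 5,11)
blt L0: taken
$t0=15-10=5
$t0=5+12=17
$t0=M[4]=0
$t0=0-9=-9
$t1=4+4=8
$t5=5+3=8
cmp $t5, 11  (cmp 8,11)
blt L0: taken
$t0=(-9)-10=-19
$t0=(-19)+12=-7
$t0=M[8]=29
$t0=29-9=20
$t1=8+4=12
$t5=8+3=11
cmp $t5, 11  (cmp 11,11)
blt L0: not taken
sw $t0, (0) → M[0]=20
halt.

20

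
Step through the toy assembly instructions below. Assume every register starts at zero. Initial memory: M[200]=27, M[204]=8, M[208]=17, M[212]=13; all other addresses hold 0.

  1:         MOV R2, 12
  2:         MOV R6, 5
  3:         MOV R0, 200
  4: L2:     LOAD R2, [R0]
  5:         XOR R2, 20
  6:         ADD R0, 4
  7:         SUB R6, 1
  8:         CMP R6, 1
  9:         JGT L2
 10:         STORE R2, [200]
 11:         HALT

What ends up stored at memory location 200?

25

MOV R2, 12 → R2=12
MOV R6, 5 → R6=5
MOV R0, 200 → R0=200
LOAD R2, [R0] → R2=M[200]=27
XOR R2, 20 → R2=27^20=15
ADD R0, 4 → R0=200+4=204
SUB R6, 1 → R6=5-1=4
CMP R6, 1  (cmp 4,1)
JGT L2: taken
LOAD R2, [R0] → R2=M[204]=8
XOR R2, 20 → R2=8^20=28
ADD R0, 4 → R0=204+4=208
SUB R6, 1 → R6=4-1=3
CMP R6, 1  (cmp 3,1)
JGT L2: taken
LOAD R2, [R0] → R2=M[208]=17
XOR R2, 20 → R2=17^20=5
ADD R0, 4 → R0=208+4=212
SUB R6, 1 → R6=3-1=2
CMP R6, 1  (cmp 2,1)
JGT L2: taken
LOAD R2, [R0] → R2=M[212]=13
XOR R2, 20 → R2=13^20=25
ADD R0, 4 → R0=212+4=216
SUB R6, 1 → R6=2-1=1
CMP R6, 1  (cmp 1,1)
JGT L2: not taken
STORE R2, [200] → M[200]=25
halt.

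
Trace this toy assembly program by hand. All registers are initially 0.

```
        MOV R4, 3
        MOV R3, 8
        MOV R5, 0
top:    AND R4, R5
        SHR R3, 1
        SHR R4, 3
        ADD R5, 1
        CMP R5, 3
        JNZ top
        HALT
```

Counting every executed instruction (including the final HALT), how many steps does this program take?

22

R4=3
R3=8
R5=0
R4=3&0=0
R3=8>>1=4
R4=0>>3=0
R5=0+1=1
CMP R5, 3  (cmp 1,3)
JNZ top: taken
R4=0&1=0
R3=4>>1=2
R4=0>>3=0
R5=1+1=2
CMP R5, 3  (cmp 2,3)
JNZ top: taken
R4=0&2=0
R3=2>>1=1
R4=0>>3=0
R5=2+1=3
CMP R5, 3  (cmp 3,3)
JNZ top: not taken
halt.
Total executed instructions: 22.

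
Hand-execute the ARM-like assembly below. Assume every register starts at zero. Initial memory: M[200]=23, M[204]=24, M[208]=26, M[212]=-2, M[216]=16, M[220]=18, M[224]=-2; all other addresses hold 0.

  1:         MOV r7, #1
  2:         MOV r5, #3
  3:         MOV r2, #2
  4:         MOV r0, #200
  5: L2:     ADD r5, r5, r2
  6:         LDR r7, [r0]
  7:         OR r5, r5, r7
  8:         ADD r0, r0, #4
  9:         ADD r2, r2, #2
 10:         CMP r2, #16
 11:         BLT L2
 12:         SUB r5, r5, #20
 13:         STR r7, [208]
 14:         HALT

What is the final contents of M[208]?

r7=1
r5=3
r2=2
r0=200
r5=3+2=5
r7=M[200]=23
r5=5|23=23
r0=200+4=204
r2=2+2=4
CMP r2, #16  (cmp 4,16)
BLT L2: taken
r5=23+4=27
r7=M[204]=24
r5=27|24=27
r0=204+4=208
r2=4+2=6
CMP r2, #16  (cmp 6,16)
BLT L2: taken
r5=27+6=33
r7=M[208]=26
r5=33|26=59
r0=208+4=212
r2=6+2=8
CMP r2, #16  (cmp 8,16)
BLT L2: taken
r5=59+8=67
r7=M[212]=-2
r5=67|(-2)=-1
r0=212+4=216
r2=8+2=10
CMP r2, #16  (cmp 10,16)
BLT L2: taken
r5=(-1)+10=9
r7=M[216]=16
r5=9|16=25
r0=216+4=220
r2=10+2=12
CMP r2, #16  (cmp 12,16)
BLT L2: taken
r5=25+12=37
r7=M[220]=18
r5=37|18=55
r0=220+4=224
r2=12+2=14
CMP r2, #16  (cmp 14,16)
BLT L2: taken
r5=55+14=69
r7=M[224]=-2
r5=69|(-2)=-1
r0=224+4=228
r2=14+2=16
CMP r2, #16  (cmp 16,16)
BLT L2: not taken
r5=(-1)-20=-21
STR r7, [208] → M[208]=-2
halt.

-2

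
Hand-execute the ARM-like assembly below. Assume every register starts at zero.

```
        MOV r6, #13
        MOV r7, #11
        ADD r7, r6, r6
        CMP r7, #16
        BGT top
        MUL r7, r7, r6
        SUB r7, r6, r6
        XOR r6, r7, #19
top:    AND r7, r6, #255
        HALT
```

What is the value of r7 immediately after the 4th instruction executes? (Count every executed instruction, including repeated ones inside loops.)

26

r6=13
r7=11
r7=13+13=26
CMP r7, #16  (cmp 26,16)
After step 4: r7 = 26.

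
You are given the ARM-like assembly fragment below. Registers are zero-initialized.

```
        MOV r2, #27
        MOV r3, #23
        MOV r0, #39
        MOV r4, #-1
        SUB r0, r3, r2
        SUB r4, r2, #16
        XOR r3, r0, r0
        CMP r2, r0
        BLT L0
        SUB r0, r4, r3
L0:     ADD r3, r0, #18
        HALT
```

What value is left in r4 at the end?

after MOV r2, #27: r2=27
after MOV r3, #23: r3=23
after MOV r0, #39: r0=39
after MOV r4, #-1: r4=-1
after SUB r0, r3, r2: r0=23-27=-4
after SUB r4, r2, #16: r4=27-16=11
after XOR r3, r0, r0: r3=(-4)^(-4)=0
CMP r2, r0  (cmp 27,-4)
BLT L0: not taken
after SUB r0, r4, r3: r0=11-0=11
after ADD r3, r0, #18: r3=11+18=29
halt.

11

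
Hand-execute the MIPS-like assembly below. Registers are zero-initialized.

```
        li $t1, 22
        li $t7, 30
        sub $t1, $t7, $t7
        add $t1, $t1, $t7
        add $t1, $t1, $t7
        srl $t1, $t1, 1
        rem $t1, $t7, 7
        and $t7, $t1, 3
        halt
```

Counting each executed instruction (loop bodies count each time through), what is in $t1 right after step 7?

after li $t1, 22: $t1=22
after li $t7, 30: $t7=30
after sub $t1, $t7, $t7: $t1=30-30=0
after add $t1, $t1, $t7: $t1=0+30=30
after add $t1, $t1, $t7: $t1=30+30=60
after srl $t1, $t1, 1: $t1=60>>1=30
after rem $t1, $t7, 7: $t1=30%7=2
After step 7: $t1 = 2.

2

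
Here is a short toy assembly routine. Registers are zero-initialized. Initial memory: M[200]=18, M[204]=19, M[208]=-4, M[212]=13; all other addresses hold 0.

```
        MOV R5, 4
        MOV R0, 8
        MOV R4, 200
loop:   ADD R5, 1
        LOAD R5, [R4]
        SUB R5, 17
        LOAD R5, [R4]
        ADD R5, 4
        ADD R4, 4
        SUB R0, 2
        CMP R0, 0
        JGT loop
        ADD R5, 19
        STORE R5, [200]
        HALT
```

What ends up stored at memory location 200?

36

R5=4
R0=8
R4=200
R5=4+1=5
R5=M[200]=18
R5=18-17=1
R5=M[200]=18
R5=18+4=22
R4=200+4=204
R0=8-2=6
CMP R0, 0  (cmp 6,0)
JGT loop: taken
R5=22+1=23
R5=M[204]=19
R5=19-17=2
R5=M[204]=19
R5=19+4=23
R4=204+4=208
R0=6-2=4
CMP R0, 0  (cmp 4,0)
JGT loop: taken
R5=23+1=24
R5=M[208]=-4
R5=(-4)-17=-21
R5=M[208]=-4
R5=(-4)+4=0
R4=208+4=212
R0=4-2=2
CMP R0, 0  (cmp 2,0)
JGT loop: taken
R5=0+1=1
R5=M[212]=13
R5=13-17=-4
R5=M[212]=13
R5=13+4=17
R4=212+4=216
R0=2-2=0
CMP R0, 0  (cmp 0,0)
JGT loop: not taken
R5=17+19=36
STORE R5, [200] → M[200]=36
halt.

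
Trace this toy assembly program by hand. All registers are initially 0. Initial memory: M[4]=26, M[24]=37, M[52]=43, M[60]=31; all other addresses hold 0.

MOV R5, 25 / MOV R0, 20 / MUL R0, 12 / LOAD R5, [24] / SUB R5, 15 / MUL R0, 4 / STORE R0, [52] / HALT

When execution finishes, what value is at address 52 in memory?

960

R5=25
R0=20
R0=20*12=240
R5=M[24]=37
R5=37-15=22
R0=240*4=960
STORE R0, [52] → M[52]=960
halt.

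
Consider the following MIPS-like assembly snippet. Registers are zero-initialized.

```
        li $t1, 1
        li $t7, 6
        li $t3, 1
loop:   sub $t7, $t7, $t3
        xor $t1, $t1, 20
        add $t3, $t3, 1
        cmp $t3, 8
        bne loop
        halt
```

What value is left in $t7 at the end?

-22

after li $t1, 1: $t1=1
after li $t7, 6: $t7=6
after li $t3, 1: $t3=1
after sub $t7, $t7, $t3: $t7=6-1=5
after xor $t1, $t1, 20: $t1=1^20=21
after add $t3, $t3, 1: $t3=1+1=2
cmp $t3, 8  (cmp 2,8)
bne loop: taken
after sub $t7, $t7, $t3: $t7=5-2=3
after xor $t1, $t1, 20: $t1=21^20=1
after add $t3, $t3, 1: $t3=2+1=3
cmp $t3, 8  (cmp 3,8)
bne loop: taken
after sub $t7, $t7, $t3: $t7=3-3=0
after xor $t1, $t1, 20: $t1=1^20=21
after add $t3, $t3, 1: $t3=3+1=4
cmp $t3, 8  (cmp 4,8)
bne loop: taken
after sub $t7, $t7, $t3: $t7=0-4=-4
after xor $t1, $t1, 20: $t1=21^20=1
after add $t3, $t3, 1: $t3=4+1=5
cmp $t3, 8  (cmp 5,8)
bne loop: taken
after sub $t7, $t7, $t3: $t7=(-4)-5=-9
after xor $t1, $t1, 20: $t1=1^20=21
after add $t3, $t3, 1: $t3=5+1=6
cmp $t3, 8  (cmp 6,8)
bne loop: taken
after sub $t7, $t7, $t3: $t7=(-9)-6=-15
after xor $t1, $t1, 20: $t1=21^20=1
after add $t3, $t3, 1: $t3=6+1=7
cmp $t3, 8  (cmp 7,8)
bne loop: taken
after sub $t7, $t7, $t3: $t7=(-15)-7=-22
after xor $t1, $t1, 20: $t1=1^20=21
after add $t3, $t3, 1: $t3=7+1=8
cmp $t3, 8  (cmp 8,8)
bne loop: not taken
halt.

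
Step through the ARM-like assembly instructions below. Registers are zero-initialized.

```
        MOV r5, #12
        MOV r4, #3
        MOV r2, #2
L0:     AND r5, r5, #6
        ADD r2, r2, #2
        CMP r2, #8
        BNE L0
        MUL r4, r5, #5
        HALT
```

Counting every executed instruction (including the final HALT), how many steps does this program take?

17

MOV r5, #12 → r5=12
MOV r4, #3 → r4=3
MOV r2, #2 → r2=2
AND r5, r5, #6 → r5=12&6=4
ADD r2, r2, #2 → r2=2+2=4
CMP r2, #8  (cmp 4,8)
BNE L0: taken
AND r5, r5, #6 → r5=4&6=4
ADD r2, r2, #2 → r2=4+2=6
CMP r2, #8  (cmp 6,8)
BNE L0: taken
AND r5, r5, #6 → r5=4&6=4
ADD r2, r2, #2 → r2=6+2=8
CMP r2, #8  (cmp 8,8)
BNE L0: not taken
MUL r4, r5, #5 → r4=4*5=20
halt.
Total executed instructions: 17.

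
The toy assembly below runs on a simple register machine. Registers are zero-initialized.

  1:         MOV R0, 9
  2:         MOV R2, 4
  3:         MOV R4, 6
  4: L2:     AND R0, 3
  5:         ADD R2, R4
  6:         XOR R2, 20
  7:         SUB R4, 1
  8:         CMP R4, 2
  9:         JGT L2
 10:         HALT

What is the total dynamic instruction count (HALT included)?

MOV R0, 9 → R0=9
MOV R2, 4 → R2=4
MOV R4, 6 → R4=6
AND R0, 3 → R0=9&3=1
ADD R2, R4 → R2=4+6=10
XOR R2, 20 → R2=10^20=30
SUB R4, 1 → R4=6-1=5
CMP R4, 2  (cmp 5,2)
JGT L2: taken
AND R0, 3 → R0=1&3=1
ADD R2, R4 → R2=30+5=35
XOR R2, 20 → R2=35^20=55
SUB R4, 1 → R4=5-1=4
CMP R4, 2  (cmp 4,2)
JGT L2: taken
AND R0, 3 → R0=1&3=1
ADD R2, R4 → R2=55+4=59
XOR R2, 20 → R2=59^20=47
SUB R4, 1 → R4=4-1=3
CMP R4, 2  (cmp 3,2)
JGT L2: taken
AND R0, 3 → R0=1&3=1
ADD R2, R4 → R2=47+3=50
XOR R2, 20 → R2=50^20=38
SUB R4, 1 → R4=3-1=2
CMP R4, 2  (cmp 2,2)
JGT L2: not taken
halt.
Total executed instructions: 28.

28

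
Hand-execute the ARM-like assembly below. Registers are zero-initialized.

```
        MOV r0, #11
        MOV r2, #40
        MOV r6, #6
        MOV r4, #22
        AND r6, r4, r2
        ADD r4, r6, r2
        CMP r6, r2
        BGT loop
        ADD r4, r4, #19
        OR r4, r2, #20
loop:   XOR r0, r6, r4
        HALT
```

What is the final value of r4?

60

after MOV r0, #11: r0=11
after MOV r2, #40: r2=40
after MOV r6, #6: r6=6
after MOV r4, #22: r4=22
after AND r6, r4, r2: r6=22&40=0
after ADD r4, r6, r2: r4=0+40=40
CMP r6, r2  (cmp 0,40)
BGT loop: not taken
after ADD r4, r4, #19: r4=40+19=59
after OR r4, r2, #20: r4=40|20=60
after XOR r0, r6, r4: r0=0^60=60
halt.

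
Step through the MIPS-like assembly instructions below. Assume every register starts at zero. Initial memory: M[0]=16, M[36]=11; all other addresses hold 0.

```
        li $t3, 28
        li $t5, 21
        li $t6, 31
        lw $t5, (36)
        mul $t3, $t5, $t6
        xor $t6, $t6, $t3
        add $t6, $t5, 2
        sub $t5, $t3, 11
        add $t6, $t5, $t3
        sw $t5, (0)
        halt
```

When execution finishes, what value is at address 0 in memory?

330

after li $t3, 28: $t3=28
after li $t5, 21: $t5=21
after li $t6, 31: $t6=31
after lw $t5, (36): $t5=M[36]=11
after mul $t3, $t5, $t6: $t3=11*31=341
after xor $t6, $t6, $t3: $t6=31^341=330
after add $t6, $t5, 2: $t6=11+2=13
after sub $t5, $t3, 11: $t5=341-11=330
after add $t6, $t5, $t3: $t6=330+341=671
sw $t5, (0) → M[0]=330
halt.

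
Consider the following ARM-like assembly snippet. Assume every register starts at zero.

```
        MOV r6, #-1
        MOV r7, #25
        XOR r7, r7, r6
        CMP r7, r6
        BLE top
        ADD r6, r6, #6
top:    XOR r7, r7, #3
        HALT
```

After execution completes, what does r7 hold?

r6=-1
r7=25
r7=25^(-1)=-26
CMP r7, r6  (cmp -26,-1)
BLE top: taken
r7=(-26)^3=-27
halt.

-27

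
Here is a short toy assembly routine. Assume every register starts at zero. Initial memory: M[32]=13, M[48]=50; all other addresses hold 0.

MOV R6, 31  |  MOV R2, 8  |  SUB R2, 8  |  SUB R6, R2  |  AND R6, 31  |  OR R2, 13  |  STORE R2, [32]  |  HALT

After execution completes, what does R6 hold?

MOV R6, 31 → R6=31
MOV R2, 8 → R2=8
SUB R2, 8 → R2=8-8=0
SUB R6, R2 → R6=31-0=31
AND R6, 31 → R6=31&31=31
OR R2, 13 → R2=0|13=13
STORE R2, [32] → M[32]=13
halt.

31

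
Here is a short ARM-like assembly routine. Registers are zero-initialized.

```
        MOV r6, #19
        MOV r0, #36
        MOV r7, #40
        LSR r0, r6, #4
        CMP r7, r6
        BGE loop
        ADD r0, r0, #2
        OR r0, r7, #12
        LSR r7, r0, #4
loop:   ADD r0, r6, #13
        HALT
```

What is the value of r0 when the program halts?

r6=19
r0=36
r7=40
r0=19>>4=1
CMP r7, r6  (cmp 40,19)
BGE loop: taken
r0=19+13=32
halt.

32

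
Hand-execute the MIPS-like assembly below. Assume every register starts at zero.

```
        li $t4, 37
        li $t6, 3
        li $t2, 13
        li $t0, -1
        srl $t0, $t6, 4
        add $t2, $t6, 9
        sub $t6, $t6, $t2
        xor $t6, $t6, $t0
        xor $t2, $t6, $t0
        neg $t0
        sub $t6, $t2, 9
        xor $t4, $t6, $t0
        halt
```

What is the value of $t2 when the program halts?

-9

$t4=37
$t6=3
$t2=13
$t0=-1
$t0=3>>4=0
$t2=3+9=12
$t6=3-12=-9
$t6=(-9)^0=-9
$t2=(-9)^0=-9
$t0=-(0)=0
$t6=(-9)-9=-18
$t4=(-18)^0=-18
halt.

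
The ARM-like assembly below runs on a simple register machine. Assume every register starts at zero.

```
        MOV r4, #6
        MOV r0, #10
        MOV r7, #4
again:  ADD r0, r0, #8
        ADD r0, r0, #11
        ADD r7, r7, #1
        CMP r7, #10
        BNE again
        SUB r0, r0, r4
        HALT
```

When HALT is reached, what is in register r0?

118

r4=6
r0=10
r7=4
r0=10+8=18
r0=18+11=29
r7=4+1=5
CMP r7, #10  (cmp 5,10)
BNE again: taken
r0=29+8=37
r0=37+11=48
r7=5+1=6
CMP r7, #10  (cmp 6,10)
BNE again: taken
r0=48+8=56
r0=56+11=67
r7=6+1=7
CMP r7, #10  (cmp 7,10)
BNE again: taken
r0=67+8=75
r0=75+11=86
r7=7+1=8
CMP r7, #10  (cmp 8,10)
BNE again: taken
r0=86+8=94
r0=94+11=105
r7=8+1=9
CMP r7, #10  (cmp 9,10)
BNE again: taken
r0=105+8=113
r0=113+11=124
r7=9+1=10
CMP r7, #10  (cmp 10,10)
BNE again: not taken
r0=124-6=118
halt.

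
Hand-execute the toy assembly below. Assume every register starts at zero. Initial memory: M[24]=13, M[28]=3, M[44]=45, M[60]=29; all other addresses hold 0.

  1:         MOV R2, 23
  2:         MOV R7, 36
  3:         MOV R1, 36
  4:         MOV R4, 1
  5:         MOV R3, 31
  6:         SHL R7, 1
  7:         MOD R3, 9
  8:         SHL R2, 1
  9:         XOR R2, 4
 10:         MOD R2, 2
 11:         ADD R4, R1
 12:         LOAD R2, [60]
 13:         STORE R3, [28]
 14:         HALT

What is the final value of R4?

37

MOV R2, 23 → R2=23
MOV R7, 36 → R7=36
MOV R1, 36 → R1=36
MOV R4, 1 → R4=1
MOV R3, 31 → R3=31
SHL R7, 1 → R7=36<<1=72
MOD R3, 9 → R3=31%9=4
SHL R2, 1 → R2=23<<1=46
XOR R2, 4 → R2=46^4=42
MOD R2, 2 → R2=42%2=0
ADD R4, R1 → R4=1+36=37
LOAD R2, [60] → R2=M[60]=29
STORE R3, [28] → M[28]=4
halt.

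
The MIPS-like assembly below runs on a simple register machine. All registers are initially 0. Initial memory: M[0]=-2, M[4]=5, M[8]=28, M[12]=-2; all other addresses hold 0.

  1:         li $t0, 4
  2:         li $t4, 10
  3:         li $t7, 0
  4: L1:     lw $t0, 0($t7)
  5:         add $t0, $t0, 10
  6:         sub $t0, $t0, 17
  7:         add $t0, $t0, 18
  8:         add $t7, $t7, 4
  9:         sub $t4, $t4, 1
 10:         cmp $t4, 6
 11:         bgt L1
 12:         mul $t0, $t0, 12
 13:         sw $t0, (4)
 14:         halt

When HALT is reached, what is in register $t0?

108

li $t0, 4 → $t0=4
li $t4, 10 → $t4=10
li $t7, 0 → $t7=0
lw $t0, 0($t7) → $t0=M[0]=-2
add $t0, $t0, 10 → $t0=(-2)+10=8
sub $t0, $t0, 17 → $t0=8-17=-9
add $t0, $t0, 18 → $t0=(-9)+18=9
add $t7, $t7, 4 → $t7=0+4=4
sub $t4, $t4, 1 → $t4=10-1=9
cmp $t4, 6  (cmp 9,6)
bgt L1: taken
lw $t0, 0($t7) → $t0=M[4]=5
add $t0, $t0, 10 → $t0=5+10=15
sub $t0, $t0, 17 → $t0=15-17=-2
add $t0, $t0, 18 → $t0=(-2)+18=16
add $t7, $t7, 4 → $t7=4+4=8
sub $t4, $t4, 1 → $t4=9-1=8
cmp $t4, 6  (cmp 8,6)
bgt L1: taken
lw $t0, 0($t7) → $t0=M[8]=28
add $t0, $t0, 10 → $t0=28+10=38
sub $t0, $t0, 17 → $t0=38-17=21
add $t0, $t0, 18 → $t0=21+18=39
add $t7, $t7, 4 → $t7=8+4=12
sub $t4, $t4, 1 → $t4=8-1=7
cmp $t4, 6  (cmp 7,6)
bgt L1: taken
lw $t0, 0($t7) → $t0=M[12]=-2
add $t0, $t0, 10 → $t0=(-2)+10=8
sub $t0, $t0, 17 → $t0=8-17=-9
add $t0, $t0, 18 → $t0=(-9)+18=9
add $t7, $t7, 4 → $t7=12+4=16
sub $t4, $t4, 1 → $t4=7-1=6
cmp $t4, 6  (cmp 6,6)
bgt L1: not taken
mul $t0, $t0, 12 → $t0=9*12=108
sw $t0, (4) → M[4]=108
halt.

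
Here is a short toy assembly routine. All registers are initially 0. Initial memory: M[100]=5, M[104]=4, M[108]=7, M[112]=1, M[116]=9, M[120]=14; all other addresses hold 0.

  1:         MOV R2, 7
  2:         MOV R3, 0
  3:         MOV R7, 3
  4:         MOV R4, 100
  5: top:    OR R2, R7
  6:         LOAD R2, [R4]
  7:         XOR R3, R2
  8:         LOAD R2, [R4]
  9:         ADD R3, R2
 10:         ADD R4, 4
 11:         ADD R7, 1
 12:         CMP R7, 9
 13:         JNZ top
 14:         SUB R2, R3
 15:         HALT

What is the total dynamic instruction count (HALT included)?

R2=7
R3=0
R7=3
R4=100
R2=7|3=7
R2=M[100]=5
R3=0^5=5
R2=M[100]=5
R3=5+5=10
R4=100+4=104
R7=3+1=4
CMP R7, 9  (cmp 4,9)
JNZ top: taken
R2=5|4=5
R2=M[104]=4
R3=10^4=14
R2=M[104]=4
R3=14+4=18
R4=104+4=108
R7=4+1=5
CMP R7, 9  (cmp 5,9)
JNZ top: taken
R2=4|5=5
R2=M[108]=7
R3=18^7=21
R2=M[108]=7
R3=21+7=28
R4=108+4=112
R7=5+1=6
CMP R7, 9  (cmp 6,9)
JNZ top: taken
R2=7|6=7
R2=M[112]=1
R3=28^1=29
R2=M[112]=1
R3=29+1=30
R4=112+4=116
R7=6+1=7
CMP R7, 9  (cmp 7,9)
JNZ top: taken
R2=1|7=7
R2=M[116]=9
R3=30^9=23
R2=M[116]=9
R3=23+9=32
R4=116+4=120
R7=7+1=8
CMP R7, 9  (cmp 8,9)
JNZ top: taken
R2=9|8=9
R2=M[120]=14
R3=32^14=46
R2=M[120]=14
R3=46+14=60
R4=120+4=124
R7=8+1=9
CMP R7, 9  (cmp 9,9)
JNZ top: not taken
R2=14-60=-46
halt.
Total executed instructions: 60.

60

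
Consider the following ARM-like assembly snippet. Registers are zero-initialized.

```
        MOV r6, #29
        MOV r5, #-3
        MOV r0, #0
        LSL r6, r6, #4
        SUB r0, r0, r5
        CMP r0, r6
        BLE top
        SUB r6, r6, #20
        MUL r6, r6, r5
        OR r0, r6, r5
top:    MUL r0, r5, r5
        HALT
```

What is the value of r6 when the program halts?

after MOV r6, #29: r6=29
after MOV r5, #-3: r5=-3
after MOV r0, #0: r0=0
after LSL r6, r6, #4: r6=29<<4=464
after SUB r0, r0, r5: r0=0-(-3)=3
CMP r0, r6  (cmp 3,464)
BLE top: taken
after MUL r0, r5, r5: r0=(-3)*(-3)=9
halt.

464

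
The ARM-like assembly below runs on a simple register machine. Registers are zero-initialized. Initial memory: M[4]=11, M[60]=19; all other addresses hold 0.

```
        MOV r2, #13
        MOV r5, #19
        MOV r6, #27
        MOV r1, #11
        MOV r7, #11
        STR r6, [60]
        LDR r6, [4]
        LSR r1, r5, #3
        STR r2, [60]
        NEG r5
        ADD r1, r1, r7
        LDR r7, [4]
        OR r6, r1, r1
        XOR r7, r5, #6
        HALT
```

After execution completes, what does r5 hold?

-19

r2=13
r5=19
r6=27
r1=11
r7=11
STR r6, [60] → M[60]=27
r6=M[4]=11
r1=19>>3=2
STR r2, [60] → M[60]=13
r5=-(19)=-19
r1=2+11=13
r7=M[4]=11
r6=13|13=13
r7=(-19)^6=-21
halt.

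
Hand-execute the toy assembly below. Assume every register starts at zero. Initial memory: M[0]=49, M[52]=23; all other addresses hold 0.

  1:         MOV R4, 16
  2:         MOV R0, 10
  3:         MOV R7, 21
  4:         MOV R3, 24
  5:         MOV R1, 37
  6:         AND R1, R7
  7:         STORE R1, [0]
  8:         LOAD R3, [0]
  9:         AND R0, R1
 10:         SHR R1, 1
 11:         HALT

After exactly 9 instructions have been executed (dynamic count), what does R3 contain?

5

R4=16
R0=10
R7=21
R3=24
R1=37
R1=37&21=5
STORE R1, [0] → M[0]=5
R3=M[0]=5
R0=10&5=0
After step 9: R3 = 5.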